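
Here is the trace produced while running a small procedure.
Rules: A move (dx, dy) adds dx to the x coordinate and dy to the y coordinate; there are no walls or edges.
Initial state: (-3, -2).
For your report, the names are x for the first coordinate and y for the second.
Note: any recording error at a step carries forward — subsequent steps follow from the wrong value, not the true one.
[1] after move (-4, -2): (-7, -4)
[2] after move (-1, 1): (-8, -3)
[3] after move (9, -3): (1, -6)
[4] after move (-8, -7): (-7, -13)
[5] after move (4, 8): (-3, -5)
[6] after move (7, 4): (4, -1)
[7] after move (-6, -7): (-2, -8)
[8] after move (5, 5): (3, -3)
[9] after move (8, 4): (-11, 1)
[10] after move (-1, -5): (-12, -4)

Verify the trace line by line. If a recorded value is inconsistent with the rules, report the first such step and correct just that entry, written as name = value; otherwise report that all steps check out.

1. x = -3 + (-4) = -7, y = -2 + (-2) = -4 (checks out)
2. x = -7 + (-1) = -8, y = -4 + (1) = -3 (in agreement)
3. x = -8 + (9) = 1, y = -3 + (-3) = -6 (agrees with the trace)
4. x = 1 + (-8) = -7, y = -6 + (-7) = -13 (confirmed correct)
5. x = -7 + (4) = -3, y = -13 + (8) = -5 (consistent with the trace)
6. x = -3 + (7) = 4, y = -5 + (4) = -1 (confirmed correct)
7. x = 4 + (-6) = -2, y = -1 + (-7) = -8 (matches)
8. x = -2 + (5) = 3, y = -8 + (5) = -3 (matches)
9. x = 3 + (8) = 11, y = -3 + (4) = 1 (the recorded entry deviates here)
The audit stops at step 9: the recorded entry is wrong and should be x = 11.

step 9, x = 11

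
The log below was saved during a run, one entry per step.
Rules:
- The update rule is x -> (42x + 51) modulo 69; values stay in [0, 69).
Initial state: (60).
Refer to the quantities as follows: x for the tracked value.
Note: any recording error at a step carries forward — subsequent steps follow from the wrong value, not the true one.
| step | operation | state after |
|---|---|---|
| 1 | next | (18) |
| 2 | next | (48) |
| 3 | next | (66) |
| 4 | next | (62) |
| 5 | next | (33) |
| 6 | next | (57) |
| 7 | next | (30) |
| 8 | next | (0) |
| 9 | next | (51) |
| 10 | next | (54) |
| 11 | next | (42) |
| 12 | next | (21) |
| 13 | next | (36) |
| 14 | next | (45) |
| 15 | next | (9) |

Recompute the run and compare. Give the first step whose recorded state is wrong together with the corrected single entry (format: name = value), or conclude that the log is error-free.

step 4, x = 63

step 1: x = (42*60 + 51) mod 69 = 18 -> matches
step 2: x = (42*18 + 51) mod 69 = 48 -> agrees with the log
step 3: x = (42*48 + 51) mod 69 = 66 -> checks out
step 4: x = (42*66 + 51) mod 69 = 63 -> not what was recorded
Step 4 is the first one off; corrected, x = 63.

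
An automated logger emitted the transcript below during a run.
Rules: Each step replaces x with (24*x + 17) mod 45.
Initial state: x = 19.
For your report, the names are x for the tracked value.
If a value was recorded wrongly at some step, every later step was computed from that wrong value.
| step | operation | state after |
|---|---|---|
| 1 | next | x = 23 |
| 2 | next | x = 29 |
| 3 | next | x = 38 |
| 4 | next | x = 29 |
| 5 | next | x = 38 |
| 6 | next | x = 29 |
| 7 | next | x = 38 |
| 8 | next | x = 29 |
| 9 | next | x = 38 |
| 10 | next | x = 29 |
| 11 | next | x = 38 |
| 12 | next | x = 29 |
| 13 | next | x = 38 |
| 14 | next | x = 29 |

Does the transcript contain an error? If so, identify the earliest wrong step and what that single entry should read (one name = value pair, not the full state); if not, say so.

no error

step 1: x = (24*19 + 17) mod 45 = 23 -> exactly as logged
step 2: x = (24*23 + 17) mod 45 = 29 -> same as recorded
step 3: x = (24*29 + 17) mod 45 = 38 -> verified
step 4: x = (24*38 + 17) mod 45 = 29 -> verified
step 5: x = (24*29 + 17) mod 45 = 38 -> consistent with the transcript
step 6: x = (24*38 + 17) mod 45 = 29 -> confirmed correct
step 7: x = (24*29 + 17) mod 45 = 38 -> no discrepancy
step 8: x = (24*38 + 17) mod 45 = 29 -> no discrepancy
step 9: x = (24*29 + 17) mod 45 = 38 -> agrees with the transcript
step 10: x = (24*38 + 17) mod 45 = 29 -> confirmed correct
step 11: x = (24*29 + 17) mod 45 = 38 -> verified
step 12: x = (24*38 + 17) mod 45 = 29 -> confirmed correct
step 13: x = (24*29 + 17) mod 45 = 38 -> exactly as logged
step 14: x = (24*38 + 17) mod 45 = 29 -> matches
Nothing is out of place; the run is error-free.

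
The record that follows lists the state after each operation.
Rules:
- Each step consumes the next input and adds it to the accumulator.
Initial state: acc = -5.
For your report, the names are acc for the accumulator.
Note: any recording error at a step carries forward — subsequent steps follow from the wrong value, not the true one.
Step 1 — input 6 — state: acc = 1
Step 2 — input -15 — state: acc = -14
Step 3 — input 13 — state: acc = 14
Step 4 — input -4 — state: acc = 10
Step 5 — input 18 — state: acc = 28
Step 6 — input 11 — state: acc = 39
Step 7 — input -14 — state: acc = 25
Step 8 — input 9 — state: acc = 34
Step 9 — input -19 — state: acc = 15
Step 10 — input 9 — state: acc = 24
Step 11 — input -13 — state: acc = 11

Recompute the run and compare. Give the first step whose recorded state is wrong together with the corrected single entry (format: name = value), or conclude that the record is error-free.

step 3, acc = -1

Recomputing the run from the initial state:
step 1: acc = 1
step 2: acc = -14
step 3: acc = -1
step 4: acc = -5
step 5: acc = 13
step 6: acc = 24
step 7: acc = 10
step 8: acc = 19
step 9: acc = 0
step 10: acc = 9
step 11: acc = -4
The first disagreement with the record is at step 3, where the value should be acc = -1.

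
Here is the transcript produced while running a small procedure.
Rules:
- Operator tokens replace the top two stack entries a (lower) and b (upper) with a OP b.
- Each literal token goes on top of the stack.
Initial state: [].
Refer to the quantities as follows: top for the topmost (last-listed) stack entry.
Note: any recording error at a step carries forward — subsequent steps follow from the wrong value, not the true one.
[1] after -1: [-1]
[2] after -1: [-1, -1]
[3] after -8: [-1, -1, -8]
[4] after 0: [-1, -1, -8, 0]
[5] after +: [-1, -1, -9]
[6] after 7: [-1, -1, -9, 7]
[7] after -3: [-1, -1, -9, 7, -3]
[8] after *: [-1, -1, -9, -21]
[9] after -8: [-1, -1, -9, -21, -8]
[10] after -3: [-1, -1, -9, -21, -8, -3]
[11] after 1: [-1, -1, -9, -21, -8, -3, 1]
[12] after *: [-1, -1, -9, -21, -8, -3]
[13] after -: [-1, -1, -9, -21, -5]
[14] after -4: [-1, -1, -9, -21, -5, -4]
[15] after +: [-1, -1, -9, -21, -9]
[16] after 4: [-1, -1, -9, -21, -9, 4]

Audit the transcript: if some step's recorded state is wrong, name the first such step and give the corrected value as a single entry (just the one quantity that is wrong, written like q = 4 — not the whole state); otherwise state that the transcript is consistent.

step 5, top = -8

Recomputing the run from the initial state:
step 1: [-1]
step 2: [-1, -1]
step 3: [-1, -1, -8]
step 4: [-1, -1, -8, 0]
step 5: [-1, -1, -8]
step 6: [-1, -1, -8, 7]
step 7: [-1, -1, -8, 7, -3]
step 8: [-1, -1, -8, -21]
step 9: [-1, -1, -8, -21, -8]
step 10: [-1, -1, -8, -21, -8, -3]
step 11: [-1, -1, -8, -21, -8, -3, 1]
step 12: [-1, -1, -8, -21, -8, -3]
step 13: [-1, -1, -8, -21, -5]
step 14: [-1, -1, -8, -21, -5, -4]
step 15: [-1, -1, -8, -21, -9]
step 16: [-1, -1, -8, -21, -9, 4]
The first disagreement with the transcript is at step 5, where the value should be top = -8.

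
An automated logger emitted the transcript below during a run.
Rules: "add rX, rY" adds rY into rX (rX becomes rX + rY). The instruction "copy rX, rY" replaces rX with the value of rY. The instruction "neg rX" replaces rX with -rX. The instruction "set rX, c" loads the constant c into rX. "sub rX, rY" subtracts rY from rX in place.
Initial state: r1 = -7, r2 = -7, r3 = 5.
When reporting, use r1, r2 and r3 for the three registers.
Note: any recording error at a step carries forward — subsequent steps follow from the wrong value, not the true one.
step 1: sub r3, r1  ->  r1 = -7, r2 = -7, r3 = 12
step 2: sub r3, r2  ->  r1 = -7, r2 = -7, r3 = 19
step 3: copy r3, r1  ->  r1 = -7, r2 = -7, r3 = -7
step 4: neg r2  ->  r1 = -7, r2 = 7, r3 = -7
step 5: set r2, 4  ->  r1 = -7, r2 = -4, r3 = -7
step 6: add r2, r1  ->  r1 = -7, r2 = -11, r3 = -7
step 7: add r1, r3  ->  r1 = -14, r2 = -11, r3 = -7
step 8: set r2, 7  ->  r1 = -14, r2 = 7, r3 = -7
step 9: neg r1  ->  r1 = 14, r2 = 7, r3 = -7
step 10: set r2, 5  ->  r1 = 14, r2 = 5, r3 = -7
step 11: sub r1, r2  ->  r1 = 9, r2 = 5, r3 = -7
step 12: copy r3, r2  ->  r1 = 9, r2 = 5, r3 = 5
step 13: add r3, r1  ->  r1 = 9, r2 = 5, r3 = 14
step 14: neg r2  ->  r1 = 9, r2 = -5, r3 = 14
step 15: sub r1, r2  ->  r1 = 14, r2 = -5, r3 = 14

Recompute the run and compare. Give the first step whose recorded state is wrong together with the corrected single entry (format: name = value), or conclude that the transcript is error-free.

step 5, r2 = 4

Recomputing the run from the initial state:
step 1: r1 = -7, r2 = -7, r3 = 12
step 2: r1 = -7, r2 = -7, r3 = 19
step 3: r1 = -7, r2 = -7, r3 = -7
step 4: r1 = -7, r2 = 7, r3 = -7
step 5: r1 = -7, r2 = 4, r3 = -7
step 6: r1 = -7, r2 = -3, r3 = -7
step 7: r1 = -14, r2 = -3, r3 = -7
step 8: r1 = -14, r2 = 7, r3 = -7
step 9: r1 = 14, r2 = 7, r3 = -7
step 10: r1 = 14, r2 = 5, r3 = -7
step 11: r1 = 9, r2 = 5, r3 = -7
step 12: r1 = 9, r2 = 5, r3 = 5
step 13: r1 = 9, r2 = 5, r3 = 14
step 14: r1 = 9, r2 = -5, r3 = 14
step 15: r1 = 14, r2 = -5, r3 = 14
The first disagreement with the transcript is at step 5, where the value should be r2 = 4.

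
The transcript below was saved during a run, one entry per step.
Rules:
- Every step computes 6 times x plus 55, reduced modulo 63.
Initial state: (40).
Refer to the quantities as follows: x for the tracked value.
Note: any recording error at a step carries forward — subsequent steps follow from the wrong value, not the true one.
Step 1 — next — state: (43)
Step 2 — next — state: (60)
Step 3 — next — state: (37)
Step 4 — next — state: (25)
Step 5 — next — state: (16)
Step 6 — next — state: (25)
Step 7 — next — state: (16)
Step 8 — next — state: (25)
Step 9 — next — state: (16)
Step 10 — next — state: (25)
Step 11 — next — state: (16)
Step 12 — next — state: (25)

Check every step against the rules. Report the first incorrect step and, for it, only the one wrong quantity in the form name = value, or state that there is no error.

step 1: x = (6*40 + 55) mod 63 = 43 -> in agreement
step 2: x = (6*43 + 55) mod 63 = 61 -> the recorded entry deviates here
That makes step 2 the first incorrect line — x = 61 is what it should show.

step 2, x = 61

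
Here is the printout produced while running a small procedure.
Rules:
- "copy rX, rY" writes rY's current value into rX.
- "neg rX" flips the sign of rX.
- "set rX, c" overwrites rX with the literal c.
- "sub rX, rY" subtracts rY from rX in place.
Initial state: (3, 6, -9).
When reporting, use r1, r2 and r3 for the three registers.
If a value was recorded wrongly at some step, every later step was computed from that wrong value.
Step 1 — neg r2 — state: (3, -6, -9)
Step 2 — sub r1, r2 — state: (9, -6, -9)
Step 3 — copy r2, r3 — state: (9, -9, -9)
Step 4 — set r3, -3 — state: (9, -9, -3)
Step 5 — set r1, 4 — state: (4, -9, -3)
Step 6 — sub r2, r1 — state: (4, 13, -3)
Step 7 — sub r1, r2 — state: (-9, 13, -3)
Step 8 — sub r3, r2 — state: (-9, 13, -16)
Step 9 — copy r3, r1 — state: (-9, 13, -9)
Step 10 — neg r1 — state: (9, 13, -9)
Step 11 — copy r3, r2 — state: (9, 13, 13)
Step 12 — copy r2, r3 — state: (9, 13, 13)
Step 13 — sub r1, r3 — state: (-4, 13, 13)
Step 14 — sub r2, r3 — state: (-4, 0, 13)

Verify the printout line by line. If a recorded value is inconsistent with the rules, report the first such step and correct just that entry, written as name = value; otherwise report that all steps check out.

Recomputing the run from the initial state:
step 1: r1 = 3, r2 = -6, r3 = -9
step 2: r1 = 9, r2 = -6, r3 = -9
step 3: r1 = 9, r2 = -9, r3 = -9
step 4: r1 = 9, r2 = -9, r3 = -3
step 5: r1 = 4, r2 = -9, r3 = -3
step 6: r1 = 4, r2 = -13, r3 = -3
step 7: r1 = 17, r2 = -13, r3 = -3
step 8: r1 = 17, r2 = -13, r3 = 10
step 9: r1 = 17, r2 = -13, r3 = 17
step 10: r1 = -17, r2 = -13, r3 = 17
step 11: r1 = -17, r2 = -13, r3 = -13
step 12: r1 = -17, r2 = -13, r3 = -13
step 13: r1 = -4, r2 = -13, r3 = -13
step 14: r1 = -4, r2 = 0, r3 = -13
The first disagreement with the printout is at step 6, where the value should be r2 = -13.

step 6, r2 = -13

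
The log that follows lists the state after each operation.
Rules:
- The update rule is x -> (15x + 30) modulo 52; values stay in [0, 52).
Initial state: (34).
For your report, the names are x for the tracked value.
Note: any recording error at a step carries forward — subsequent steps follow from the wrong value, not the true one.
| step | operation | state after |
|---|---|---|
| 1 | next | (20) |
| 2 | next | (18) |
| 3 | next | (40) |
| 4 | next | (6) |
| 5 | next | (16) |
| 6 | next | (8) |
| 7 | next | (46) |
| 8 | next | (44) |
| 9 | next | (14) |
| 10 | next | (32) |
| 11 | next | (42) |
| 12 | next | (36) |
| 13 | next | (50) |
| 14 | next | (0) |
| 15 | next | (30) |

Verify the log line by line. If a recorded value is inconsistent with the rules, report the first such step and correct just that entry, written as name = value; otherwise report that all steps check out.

step 6, x = 10

Recomputing the run from the initial state:
step 1: x = 20
step 2: x = 18
step 3: x = 40
step 4: x = 6
step 5: x = 16
step 6: x = 10
step 7: x = 24
step 8: x = 26
step 9: x = 4
step 10: x = 38
step 11: x = 28
step 12: x = 34
step 13: x = 20
step 14: x = 18
step 15: x = 40
The first disagreement with the log is at step 6, where the value should be x = 10.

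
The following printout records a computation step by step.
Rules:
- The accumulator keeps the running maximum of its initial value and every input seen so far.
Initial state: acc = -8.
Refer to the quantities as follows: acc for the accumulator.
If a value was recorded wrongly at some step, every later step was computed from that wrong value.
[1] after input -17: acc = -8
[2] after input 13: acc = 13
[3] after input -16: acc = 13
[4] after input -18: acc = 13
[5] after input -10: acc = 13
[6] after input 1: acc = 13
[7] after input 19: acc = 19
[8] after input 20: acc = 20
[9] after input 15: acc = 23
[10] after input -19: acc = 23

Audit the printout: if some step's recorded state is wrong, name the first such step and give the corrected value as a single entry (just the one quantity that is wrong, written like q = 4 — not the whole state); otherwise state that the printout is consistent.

step 9, acc = 20

step 1: acc = max(-8, -17) = -8 -> matches
step 2: acc = max(-8, 13) = 13 -> confirmed correct
step 3: acc = max(13, -16) = 13 -> in agreement
step 4: acc = max(13, -18) = 13 -> consistent with the printout
step 5: acc = max(13, -10) = 13 -> verified
step 6: acc = max(13, 1) = 13 -> verified
step 7: acc = max(13, 19) = 19 -> confirmed correct
step 8: acc = max(19, 20) = 20 -> no discrepancy
step 9: acc = max(20, 15) = 20 -> a discrepancy with the printout
So the first discrepancy is step 9, where the right value is acc = 20.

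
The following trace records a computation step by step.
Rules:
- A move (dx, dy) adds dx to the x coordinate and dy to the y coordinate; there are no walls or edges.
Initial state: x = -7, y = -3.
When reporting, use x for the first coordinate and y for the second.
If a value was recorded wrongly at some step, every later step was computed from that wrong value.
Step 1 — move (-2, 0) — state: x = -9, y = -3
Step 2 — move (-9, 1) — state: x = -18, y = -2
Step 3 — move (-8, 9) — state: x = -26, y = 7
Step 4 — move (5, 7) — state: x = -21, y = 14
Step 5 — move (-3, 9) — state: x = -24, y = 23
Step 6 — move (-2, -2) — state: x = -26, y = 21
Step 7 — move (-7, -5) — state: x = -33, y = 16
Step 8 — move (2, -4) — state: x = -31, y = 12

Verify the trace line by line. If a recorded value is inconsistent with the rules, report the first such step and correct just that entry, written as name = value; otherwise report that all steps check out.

no error

Step 1: x = -7 + (-2) = -9, y = -3 + (0) = -3 — matches.
Step 2: x = -9 + (-9) = -18, y = -3 + (1) = -2 — confirmed correct.
Step 3: x = -18 + (-8) = -26, y = -2 + (9) = 7 — in agreement.
Step 4: x = -26 + (5) = -21, y = 7 + (7) = 14 — no discrepancy.
Step 5: x = -21 + (-3) = -24, y = 14 + (9) = 23 — in agreement.
Step 6: x = -24 + (-2) = -26, y = 23 + (-2) = 21 — same as recorded.
Step 7: x = -26 + (-7) = -33, y = 21 + (-5) = 16 — no discrepancy.
Step 8: x = -33 + (2) = -31, y = 16 + (-4) = 12 — in agreement.
The whole run recomputes cleanly — no discrepancies.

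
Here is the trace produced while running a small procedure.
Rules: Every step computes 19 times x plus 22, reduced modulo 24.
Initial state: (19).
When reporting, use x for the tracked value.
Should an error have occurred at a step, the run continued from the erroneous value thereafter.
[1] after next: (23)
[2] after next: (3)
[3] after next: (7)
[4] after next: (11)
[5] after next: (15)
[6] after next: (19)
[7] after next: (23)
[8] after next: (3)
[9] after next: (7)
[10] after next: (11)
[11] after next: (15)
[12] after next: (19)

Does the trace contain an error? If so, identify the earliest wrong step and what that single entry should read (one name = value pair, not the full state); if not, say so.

no error

Step 1: x = (19*19 + 22) mod 24 = 23 — same as recorded.
Step 2: x = (19*23 + 22) mod 24 = 3 — no discrepancy.
Step 3: x = (19*3 + 22) mod 24 = 7 — checks out.
Step 4: x = (19*7 + 22) mod 24 = 11 — same as recorded.
Step 5: x = (19*11 + 22) mod 24 = 15 — matches.
Step 6: x = (19*15 + 22) mod 24 = 19 — no discrepancy.
Step 7: x = (19*19 + 22) mod 24 = 23 — confirmed correct.
Step 8: x = (19*23 + 22) mod 24 = 3 — agrees with the trace.
Step 9: x = (19*3 + 22) mod 24 = 7 — checks out.
Step 10: x = (19*7 + 22) mod 24 = 11 — in agreement.
Step 11: x = (19*11 + 22) mod 24 = 15 — confirmed correct.
Step 12: x = (19*15 + 22) mod 24 = 19 — no discrepancy.
The whole run recomputes cleanly — no discrepancies.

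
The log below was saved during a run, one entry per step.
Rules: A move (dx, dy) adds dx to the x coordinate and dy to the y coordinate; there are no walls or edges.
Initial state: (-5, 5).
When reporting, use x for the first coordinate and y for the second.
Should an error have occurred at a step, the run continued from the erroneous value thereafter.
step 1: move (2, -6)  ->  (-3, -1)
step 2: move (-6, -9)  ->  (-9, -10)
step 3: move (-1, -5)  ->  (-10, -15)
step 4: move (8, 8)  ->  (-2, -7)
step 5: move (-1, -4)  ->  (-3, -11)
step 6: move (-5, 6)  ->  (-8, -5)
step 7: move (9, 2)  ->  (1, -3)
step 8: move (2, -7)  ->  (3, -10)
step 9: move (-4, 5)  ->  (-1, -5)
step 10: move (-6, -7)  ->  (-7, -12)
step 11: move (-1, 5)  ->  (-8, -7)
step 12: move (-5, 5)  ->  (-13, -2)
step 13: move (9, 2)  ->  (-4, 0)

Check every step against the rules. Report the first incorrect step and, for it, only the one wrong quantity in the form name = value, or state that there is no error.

no error

1. x = -5 + (2) = -3, y = 5 + (-6) = -1 (verified)
2. x = -3 + (-6) = -9, y = -1 + (-9) = -10 (agrees with the log)
3. x = -9 + (-1) = -10, y = -10 + (-5) = -15 (exactly as logged)
4. x = -10 + (8) = -2, y = -15 + (8) = -7 (matches)
5. x = -2 + (-1) = -3, y = -7 + (-4) = -11 (no discrepancy)
6. x = -3 + (-5) = -8, y = -11 + (6) = -5 (confirmed correct)
7. x = -8 + (9) = 1, y = -5 + (2) = -3 (exactly as logged)
8. x = 1 + (2) = 3, y = -3 + (-7) = -10 (same as recorded)
9. x = 3 + (-4) = -1, y = -10 + (5) = -5 (checks out)
10. x = -1 + (-6) = -7, y = -5 + (-7) = -12 (matches)
11. x = -7 + (-1) = -8, y = -12 + (5) = -7 (in agreement)
12. x = -8 + (-5) = -13, y = -7 + (5) = -2 (agrees with the log)
13. x = -13 + (9) = -4, y = -2 + (2) = 0 (consistent with the log)
No step deviates from the rules.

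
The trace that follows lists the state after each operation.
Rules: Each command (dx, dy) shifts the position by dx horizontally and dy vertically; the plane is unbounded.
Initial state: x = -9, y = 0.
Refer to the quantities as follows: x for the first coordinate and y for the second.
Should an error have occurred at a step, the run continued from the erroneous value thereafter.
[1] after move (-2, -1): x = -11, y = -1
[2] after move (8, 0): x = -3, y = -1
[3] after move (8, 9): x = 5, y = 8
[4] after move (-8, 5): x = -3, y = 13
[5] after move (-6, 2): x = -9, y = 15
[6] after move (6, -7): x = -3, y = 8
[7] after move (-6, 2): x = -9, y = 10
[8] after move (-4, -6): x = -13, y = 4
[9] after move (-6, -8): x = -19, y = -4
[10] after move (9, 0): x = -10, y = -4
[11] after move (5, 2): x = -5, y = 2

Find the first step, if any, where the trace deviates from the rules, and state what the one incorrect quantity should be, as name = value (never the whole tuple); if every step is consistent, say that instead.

step 11, y = -2

1. x = -9 + (-2) = -11, y = 0 + (-1) = -1 (consistent with the trace)
2. x = -11 + (8) = -3, y = -1 + (0) = -1 (verified)
3. x = -3 + (8) = 5, y = -1 + (9) = 8 (checks out)
4. x = 5 + (-8) = -3, y = 8 + (5) = 13 (confirmed correct)
5. x = -3 + (-6) = -9, y = 13 + (2) = 15 (in agreement)
6. x = -9 + (6) = -3, y = 15 + (-7) = 8 (same as recorded)
7. x = -3 + (-6) = -9, y = 8 + (2) = 10 (checks out)
8. x = -9 + (-4) = -13, y = 10 + (-6) = 4 (agrees with the trace)
9. x = -13 + (-6) = -19, y = 4 + (-8) = -4 (verified)
10. x = -19 + (9) = -10, y = -4 + (0) = -4 (exactly as logged)
11. x = -10 + (5) = -5, y = -4 + (2) = -2 (the trace has a different value)
So the first discrepancy is step 11, where the right value is y = -2.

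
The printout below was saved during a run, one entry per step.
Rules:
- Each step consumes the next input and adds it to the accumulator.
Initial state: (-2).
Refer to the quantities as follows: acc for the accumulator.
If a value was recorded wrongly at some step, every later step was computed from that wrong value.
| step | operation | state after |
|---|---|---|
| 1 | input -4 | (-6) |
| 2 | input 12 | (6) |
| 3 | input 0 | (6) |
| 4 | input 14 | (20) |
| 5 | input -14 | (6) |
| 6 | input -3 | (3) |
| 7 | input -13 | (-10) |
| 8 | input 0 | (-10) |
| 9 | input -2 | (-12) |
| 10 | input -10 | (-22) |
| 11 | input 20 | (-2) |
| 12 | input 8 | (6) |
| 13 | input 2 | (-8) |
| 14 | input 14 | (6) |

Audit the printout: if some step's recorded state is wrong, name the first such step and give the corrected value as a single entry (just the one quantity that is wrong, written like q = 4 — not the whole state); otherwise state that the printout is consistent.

step 1: acc = -2 + -4 = -6 -> checks out
step 2: acc = -6 + 12 = 6 -> consistent with the printout
step 3: acc = 6 + 0 = 6 -> in agreement
step 4: acc = 6 + 14 = 20 -> agrees with the printout
step 5: acc = 20 + -14 = 6 -> confirmed correct
step 6: acc = 6 + -3 = 3 -> same as recorded
step 7: acc = 3 + -13 = -10 -> same as recorded
step 8: acc = -10 + 0 = -10 -> in agreement
step 9: acc = -10 + -2 = -12 -> consistent with the printout
step 10: acc = -12 + -10 = -22 -> verified
step 11: acc = -22 + 20 = -2 -> matches
step 12: acc = -2 + 8 = 6 -> verified
step 13: acc = 6 + 2 = 8 -> not what was recorded
First deviation found at step 13; the corrected entry is acc = 8.

step 13, acc = 8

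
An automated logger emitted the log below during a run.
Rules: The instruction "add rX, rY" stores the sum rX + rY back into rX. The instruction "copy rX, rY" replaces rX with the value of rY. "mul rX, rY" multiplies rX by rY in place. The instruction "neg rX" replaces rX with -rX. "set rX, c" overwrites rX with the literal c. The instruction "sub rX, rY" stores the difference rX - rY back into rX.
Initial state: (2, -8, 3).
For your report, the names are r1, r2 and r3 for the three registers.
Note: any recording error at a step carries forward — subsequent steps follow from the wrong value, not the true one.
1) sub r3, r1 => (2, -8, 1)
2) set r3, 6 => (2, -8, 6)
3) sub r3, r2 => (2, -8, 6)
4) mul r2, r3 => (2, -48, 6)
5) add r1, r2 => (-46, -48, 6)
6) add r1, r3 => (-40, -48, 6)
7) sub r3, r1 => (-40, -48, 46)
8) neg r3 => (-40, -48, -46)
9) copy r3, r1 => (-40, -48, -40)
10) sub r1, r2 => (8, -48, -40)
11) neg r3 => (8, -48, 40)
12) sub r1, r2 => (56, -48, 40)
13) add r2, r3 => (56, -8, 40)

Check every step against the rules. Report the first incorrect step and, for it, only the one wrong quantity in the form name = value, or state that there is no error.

Recomputing the run from the initial state:
step 1: r1 = 2, r2 = -8, r3 = 1
step 2: r1 = 2, r2 = -8, r3 = 6
step 3: r1 = 2, r2 = -8, r3 = 14
step 4: r1 = 2, r2 = -112, r3 = 14
step 5: r1 = -110, r2 = -112, r3 = 14
step 6: r1 = -96, r2 = -112, r3 = 14
step 7: r1 = -96, r2 = -112, r3 = 110
step 8: r1 = -96, r2 = -112, r3 = -110
step 9: r1 = -96, r2 = -112, r3 = -96
step 10: r1 = 16, r2 = -112, r3 = -96
step 11: r1 = 16, r2 = -112, r3 = 96
step 12: r1 = 128, r2 = -112, r3 = 96
step 13: r1 = 128, r2 = -16, r3 = 96
The first disagreement with the log is at step 3, where the value should be r3 = 14.

step 3, r3 = 14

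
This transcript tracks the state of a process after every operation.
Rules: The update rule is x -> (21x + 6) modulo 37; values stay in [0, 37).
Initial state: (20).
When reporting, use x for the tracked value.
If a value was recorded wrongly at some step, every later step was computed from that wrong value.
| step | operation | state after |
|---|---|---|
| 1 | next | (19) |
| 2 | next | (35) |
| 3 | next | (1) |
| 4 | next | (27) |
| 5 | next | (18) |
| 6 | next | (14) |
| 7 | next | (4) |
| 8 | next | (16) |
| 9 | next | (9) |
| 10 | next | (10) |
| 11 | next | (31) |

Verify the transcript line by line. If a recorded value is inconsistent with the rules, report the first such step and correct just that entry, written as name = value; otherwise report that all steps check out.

Recomputing the run from the initial state:
step 1: x = 19
step 2: x = 35
step 3: x = 1
step 4: x = 27
step 5: x = 18
step 6: x = 14
step 7: x = 4
step 8: x = 16
step 9: x = 9
step 10: x = 10
step 11: x = 31
This matches the transcript at every step.

no error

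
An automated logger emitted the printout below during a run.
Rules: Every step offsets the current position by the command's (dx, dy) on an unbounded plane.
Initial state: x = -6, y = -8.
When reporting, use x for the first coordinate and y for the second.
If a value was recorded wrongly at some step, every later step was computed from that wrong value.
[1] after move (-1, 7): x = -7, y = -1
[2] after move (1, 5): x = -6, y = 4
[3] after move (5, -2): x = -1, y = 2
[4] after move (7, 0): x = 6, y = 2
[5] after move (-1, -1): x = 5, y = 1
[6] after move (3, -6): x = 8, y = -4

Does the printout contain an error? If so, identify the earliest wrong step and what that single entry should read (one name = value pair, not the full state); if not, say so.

Recomputing the run from the initial state:
step 1: x = -7, y = -1
step 2: x = -6, y = 4
step 3: x = -1, y = 2
step 4: x = 6, y = 2
step 5: x = 5, y = 1
step 6: x = 8, y = -5
The first disagreement with the printout is at step 6, where the value should be y = -5.

step 6, y = -5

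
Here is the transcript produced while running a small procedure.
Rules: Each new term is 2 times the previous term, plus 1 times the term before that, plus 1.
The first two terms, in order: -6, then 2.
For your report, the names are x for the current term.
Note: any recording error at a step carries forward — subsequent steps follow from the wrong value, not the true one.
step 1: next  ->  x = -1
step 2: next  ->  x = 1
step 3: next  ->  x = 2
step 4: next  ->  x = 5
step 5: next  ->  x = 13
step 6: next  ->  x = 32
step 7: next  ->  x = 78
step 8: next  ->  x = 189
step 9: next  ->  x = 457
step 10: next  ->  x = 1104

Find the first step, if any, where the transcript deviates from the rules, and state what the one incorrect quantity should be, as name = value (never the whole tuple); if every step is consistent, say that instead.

step 1: x = 2*(2) + (1)*(-6) + (1) = -1 -> confirmed correct
step 2: x = 2*(-1) + (1)*(2) + (1) = 1 -> in agreement
step 3: x = 2*(1) + (1)*(-1) + (1) = 2 -> matches
step 4: x = 2*(2) + (1)*(1) + (1) = 6 -> the transcript disagrees here
That makes step 4 the first incorrect line — x = 6 is what it should show.

step 4, x = 6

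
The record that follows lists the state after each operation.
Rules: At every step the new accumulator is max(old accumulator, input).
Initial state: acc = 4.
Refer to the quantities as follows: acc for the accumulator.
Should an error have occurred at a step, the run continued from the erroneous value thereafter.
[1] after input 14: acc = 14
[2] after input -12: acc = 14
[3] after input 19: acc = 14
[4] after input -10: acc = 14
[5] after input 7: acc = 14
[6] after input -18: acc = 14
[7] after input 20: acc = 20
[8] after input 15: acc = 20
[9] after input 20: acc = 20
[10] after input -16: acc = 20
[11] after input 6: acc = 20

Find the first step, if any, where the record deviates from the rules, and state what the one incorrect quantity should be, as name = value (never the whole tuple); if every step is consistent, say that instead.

Step 1: acc = max(4, 14) = 14 — verified.
Step 2: acc = max(14, -12) = 14 — same as recorded.
Step 3: acc = max(14, 19) = 19 — the record disagrees here.
The earliest wrong entry is at step 3: it should read acc = 19.

step 3, acc = 19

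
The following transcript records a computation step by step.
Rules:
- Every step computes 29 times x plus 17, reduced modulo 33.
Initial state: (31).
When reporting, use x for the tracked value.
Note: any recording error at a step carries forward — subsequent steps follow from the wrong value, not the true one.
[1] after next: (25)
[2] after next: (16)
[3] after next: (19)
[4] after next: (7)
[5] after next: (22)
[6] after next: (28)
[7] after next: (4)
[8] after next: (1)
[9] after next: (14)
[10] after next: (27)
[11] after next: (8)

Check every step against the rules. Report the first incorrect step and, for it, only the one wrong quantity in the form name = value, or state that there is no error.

step 9, x = 13

Recomputing the run from the initial state:
step 1: x = 25
step 2: x = 16
step 3: x = 19
step 4: x = 7
step 5: x = 22
step 6: x = 28
step 7: x = 4
step 8: x = 1
step 9: x = 13
step 10: x = 31
step 11: x = 25
The first disagreement with the transcript is at step 9, where the value should be x = 13.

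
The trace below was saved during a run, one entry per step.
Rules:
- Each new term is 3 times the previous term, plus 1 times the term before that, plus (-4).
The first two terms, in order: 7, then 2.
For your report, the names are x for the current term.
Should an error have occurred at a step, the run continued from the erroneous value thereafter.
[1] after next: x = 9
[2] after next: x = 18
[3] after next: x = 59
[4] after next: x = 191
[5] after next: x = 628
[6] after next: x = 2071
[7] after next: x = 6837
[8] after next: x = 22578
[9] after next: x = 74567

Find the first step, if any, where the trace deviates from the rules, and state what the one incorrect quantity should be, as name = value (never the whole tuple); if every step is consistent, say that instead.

step 2, x = 25

Recomputing the run from the initial state:
step 1: x = 9
step 2: x = 25
step 3: x = 80
step 4: x = 261
step 5: x = 859
step 6: x = 2834
step 7: x = 9357
step 8: x = 30901
step 9: x = 102056
The first disagreement with the trace is at step 2, where the value should be x = 25.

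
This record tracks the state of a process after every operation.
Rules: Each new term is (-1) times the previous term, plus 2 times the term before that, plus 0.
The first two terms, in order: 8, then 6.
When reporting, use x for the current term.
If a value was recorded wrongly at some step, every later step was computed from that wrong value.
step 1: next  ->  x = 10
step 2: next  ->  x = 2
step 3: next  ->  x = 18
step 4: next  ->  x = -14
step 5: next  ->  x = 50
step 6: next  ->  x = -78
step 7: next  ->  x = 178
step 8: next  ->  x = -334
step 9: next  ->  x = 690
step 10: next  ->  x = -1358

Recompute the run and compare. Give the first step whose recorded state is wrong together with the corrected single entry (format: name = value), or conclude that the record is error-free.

no error

step 1: x = -1*(6) + (2)*(8) + (0) = 10 -> verified
step 2: x = -1*(10) + (2)*(6) + (0) = 2 -> checks out
step 3: x = -1*(2) + (2)*(10) + (0) = 18 -> matches
step 4: x = -1*(18) + (2)*(2) + (0) = -14 -> matches
step 5: x = -1*(-14) + (2)*(18) + (0) = 50 -> in agreement
step 6: x = -1*(50) + (2)*(-14) + (0) = -78 -> confirmed correct
step 7: x = -1*(-78) + (2)*(50) + (0) = 178 -> exactly as logged
step 8: x = -1*(178) + (2)*(-78) + (0) = -334 -> verified
step 9: x = -1*(-334) + (2)*(178) + (0) = 690 -> consistent with the record
step 10: x = -1*(690) + (2)*(-334) + (0) = -1358 -> agrees with the record
All entries verified; no error found.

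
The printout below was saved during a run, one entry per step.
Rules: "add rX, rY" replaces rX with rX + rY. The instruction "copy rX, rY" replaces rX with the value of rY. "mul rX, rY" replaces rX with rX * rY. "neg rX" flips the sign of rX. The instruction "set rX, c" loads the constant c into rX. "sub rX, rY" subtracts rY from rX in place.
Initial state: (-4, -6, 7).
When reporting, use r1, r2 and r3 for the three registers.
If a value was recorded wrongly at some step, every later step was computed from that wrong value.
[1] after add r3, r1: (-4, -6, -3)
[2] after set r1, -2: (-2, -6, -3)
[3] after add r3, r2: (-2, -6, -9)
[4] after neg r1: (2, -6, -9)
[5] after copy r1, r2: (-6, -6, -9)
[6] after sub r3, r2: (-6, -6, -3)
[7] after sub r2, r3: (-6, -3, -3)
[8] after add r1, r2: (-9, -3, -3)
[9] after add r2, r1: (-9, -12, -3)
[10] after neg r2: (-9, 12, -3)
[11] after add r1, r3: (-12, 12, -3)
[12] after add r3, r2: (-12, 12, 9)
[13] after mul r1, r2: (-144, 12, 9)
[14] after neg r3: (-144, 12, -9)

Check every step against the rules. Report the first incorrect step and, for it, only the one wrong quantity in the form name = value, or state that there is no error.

Step 1: r3 = 7 + -4 = 3 — a discrepancy with the printout.
Conclusion: step 1 carries the first error; the entry should be r3 = 3.

step 1, r3 = 3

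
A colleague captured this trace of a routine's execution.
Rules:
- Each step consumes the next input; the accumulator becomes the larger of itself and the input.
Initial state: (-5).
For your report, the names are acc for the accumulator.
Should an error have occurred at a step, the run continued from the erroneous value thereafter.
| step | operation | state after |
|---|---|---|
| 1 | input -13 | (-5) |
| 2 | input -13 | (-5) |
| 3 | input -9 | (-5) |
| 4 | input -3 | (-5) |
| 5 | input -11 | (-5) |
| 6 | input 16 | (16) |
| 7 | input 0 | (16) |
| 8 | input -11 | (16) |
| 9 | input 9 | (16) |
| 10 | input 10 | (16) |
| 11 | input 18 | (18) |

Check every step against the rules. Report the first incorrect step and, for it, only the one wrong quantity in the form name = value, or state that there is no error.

Recomputing the run from the initial state:
step 1: acc = -5
step 2: acc = -5
step 3: acc = -5
step 4: acc = -3
step 5: acc = -3
step 6: acc = 16
step 7: acc = 16
step 8: acc = 16
step 9: acc = 16
step 10: acc = 16
step 11: acc = 18
The first disagreement with the trace is at step 4, where the value should be acc = -3.

step 4, acc = -3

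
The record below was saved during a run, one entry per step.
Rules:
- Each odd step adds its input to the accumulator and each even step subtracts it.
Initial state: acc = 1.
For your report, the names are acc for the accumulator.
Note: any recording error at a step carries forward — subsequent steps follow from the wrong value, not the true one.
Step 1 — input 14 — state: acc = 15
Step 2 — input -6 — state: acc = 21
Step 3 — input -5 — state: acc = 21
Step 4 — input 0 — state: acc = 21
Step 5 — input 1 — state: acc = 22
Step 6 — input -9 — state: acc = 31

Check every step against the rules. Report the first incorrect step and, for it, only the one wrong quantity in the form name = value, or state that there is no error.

Recomputing the run from the initial state:
step 1: acc = 15
step 2: acc = 21
step 3: acc = 16
step 4: acc = 16
step 5: acc = 17
step 6: acc = 26
The first disagreement with the record is at step 3, where the value should be acc = 16.

step 3, acc = 16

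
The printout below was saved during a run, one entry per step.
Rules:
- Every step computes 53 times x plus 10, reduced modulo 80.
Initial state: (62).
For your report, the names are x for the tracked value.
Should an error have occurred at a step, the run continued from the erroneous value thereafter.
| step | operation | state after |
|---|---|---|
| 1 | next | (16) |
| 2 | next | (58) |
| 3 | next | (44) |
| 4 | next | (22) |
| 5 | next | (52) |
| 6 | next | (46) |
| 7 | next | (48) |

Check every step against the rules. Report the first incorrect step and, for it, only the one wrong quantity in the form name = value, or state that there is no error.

1. x = (53*62 + 10) mod 80 = 16 (verified)
2. x = (53*16 + 10) mod 80 = 58 (verified)
3. x = (53*58 + 10) mod 80 = 44 (exactly as logged)
4. x = (53*44 + 10) mod 80 = 22 (consistent with the printout)
5. x = (53*22 + 10) mod 80 = 56 (first mismatch against the printout)
So the first discrepancy is step 5, where the right value is x = 56.

step 5, x = 56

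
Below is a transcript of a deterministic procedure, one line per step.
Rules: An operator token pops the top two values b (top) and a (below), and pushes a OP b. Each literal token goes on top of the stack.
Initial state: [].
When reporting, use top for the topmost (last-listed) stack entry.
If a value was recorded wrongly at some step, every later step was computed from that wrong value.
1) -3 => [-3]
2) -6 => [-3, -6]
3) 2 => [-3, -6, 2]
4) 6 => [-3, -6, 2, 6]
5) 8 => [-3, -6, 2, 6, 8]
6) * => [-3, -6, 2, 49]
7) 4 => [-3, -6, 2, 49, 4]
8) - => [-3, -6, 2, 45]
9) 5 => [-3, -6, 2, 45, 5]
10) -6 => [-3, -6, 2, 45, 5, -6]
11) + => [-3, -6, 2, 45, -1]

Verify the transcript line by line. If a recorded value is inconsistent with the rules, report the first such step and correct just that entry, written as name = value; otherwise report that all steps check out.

Recomputing the run from the initial state:
step 1: [-3]
step 2: [-3, -6]
step 3: [-3, -6, 2]
step 4: [-3, -6, 2, 6]
step 5: [-3, -6, 2, 6, 8]
step 6: [-3, -6, 2, 48]
step 7: [-3, -6, 2, 48, 4]
step 8: [-3, -6, 2, 44]
step 9: [-3, -6, 2, 44, 5]
step 10: [-3, -6, 2, 44, 5, -6]
step 11: [-3, -6, 2, 44, -1]
The first disagreement with the transcript is at step 6, where the value should be top = 48.

step 6, top = 48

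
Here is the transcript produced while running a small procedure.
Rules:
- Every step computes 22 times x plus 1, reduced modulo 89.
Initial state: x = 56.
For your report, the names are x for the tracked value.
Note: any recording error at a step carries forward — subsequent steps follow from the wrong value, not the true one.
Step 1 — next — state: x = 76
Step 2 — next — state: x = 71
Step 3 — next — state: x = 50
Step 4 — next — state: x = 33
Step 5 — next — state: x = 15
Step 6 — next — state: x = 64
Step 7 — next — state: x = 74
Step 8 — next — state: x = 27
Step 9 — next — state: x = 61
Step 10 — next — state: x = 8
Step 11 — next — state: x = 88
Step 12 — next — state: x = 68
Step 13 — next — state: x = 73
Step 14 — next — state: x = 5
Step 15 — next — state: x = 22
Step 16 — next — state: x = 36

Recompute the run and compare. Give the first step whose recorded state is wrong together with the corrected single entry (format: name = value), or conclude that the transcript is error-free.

1. x = (22*56 + 1) mod 89 = 76 (matches)
2. x = (22*76 + 1) mod 89 = 71 (matches)
3. x = (22*71 + 1) mod 89 = 50 (confirmed correct)
4. x = (22*50 + 1) mod 89 = 33 (same as recorded)
5. x = (22*33 + 1) mod 89 = 15 (verified)
6. x = (22*15 + 1) mod 89 = 64 (verified)
7. x = (22*64 + 1) mod 89 = 74 (in agreement)
8. x = (22*74 + 1) mod 89 = 27 (verified)
9. x = (22*27 + 1) mod 89 = 61 (consistent with the transcript)
10. x = (22*61 + 1) mod 89 = 8 (in agreement)
11. x = (22*8 + 1) mod 89 = 88 (exactly as logged)
12. x = (22*88 + 1) mod 89 = 68 (matches)
13. x = (22*68 + 1) mod 89 = 73 (checks out)
14. x = (22*73 + 1) mod 89 = 5 (verified)
15. x = (22*5 + 1) mod 89 = 22 (confirmed correct)
16. x = (22*22 + 1) mod 89 = 40 (not what was recorded)
The earliest wrong entry is at step 16: it should read x = 40.

step 16, x = 40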